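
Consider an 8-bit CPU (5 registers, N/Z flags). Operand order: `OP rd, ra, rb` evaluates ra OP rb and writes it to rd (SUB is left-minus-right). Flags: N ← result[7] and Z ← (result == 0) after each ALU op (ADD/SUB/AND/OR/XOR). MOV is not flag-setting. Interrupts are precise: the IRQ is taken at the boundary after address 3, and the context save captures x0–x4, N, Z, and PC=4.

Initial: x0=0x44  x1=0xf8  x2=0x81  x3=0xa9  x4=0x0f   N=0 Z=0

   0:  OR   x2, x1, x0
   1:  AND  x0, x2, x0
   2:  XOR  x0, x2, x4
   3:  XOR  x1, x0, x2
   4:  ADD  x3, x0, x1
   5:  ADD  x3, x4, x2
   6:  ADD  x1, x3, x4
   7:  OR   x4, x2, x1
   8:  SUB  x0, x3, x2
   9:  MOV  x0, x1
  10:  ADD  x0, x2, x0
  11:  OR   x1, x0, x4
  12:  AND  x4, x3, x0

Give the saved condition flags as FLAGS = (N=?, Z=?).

after  0: x0=0x44 x1=0xf8 x2=0xfc x3=0xa9 x4=0x0f  N=1 Z=0
after  1: x0=0x44 x1=0xf8 x2=0xfc x3=0xa9 x4=0x0f  N=0 Z=0
after  2: x0=0xf3 x1=0xf8 x2=0xfc x3=0xa9 x4=0x0f  N=1 Z=0
after  3: x0=0xf3 x1=0x0f x2=0xfc x3=0xa9 x4=0x0f  N=0 Z=0
-- IRQ taken; context saved, return-PC = 4 --

FLAGS = (N=0, Z=0)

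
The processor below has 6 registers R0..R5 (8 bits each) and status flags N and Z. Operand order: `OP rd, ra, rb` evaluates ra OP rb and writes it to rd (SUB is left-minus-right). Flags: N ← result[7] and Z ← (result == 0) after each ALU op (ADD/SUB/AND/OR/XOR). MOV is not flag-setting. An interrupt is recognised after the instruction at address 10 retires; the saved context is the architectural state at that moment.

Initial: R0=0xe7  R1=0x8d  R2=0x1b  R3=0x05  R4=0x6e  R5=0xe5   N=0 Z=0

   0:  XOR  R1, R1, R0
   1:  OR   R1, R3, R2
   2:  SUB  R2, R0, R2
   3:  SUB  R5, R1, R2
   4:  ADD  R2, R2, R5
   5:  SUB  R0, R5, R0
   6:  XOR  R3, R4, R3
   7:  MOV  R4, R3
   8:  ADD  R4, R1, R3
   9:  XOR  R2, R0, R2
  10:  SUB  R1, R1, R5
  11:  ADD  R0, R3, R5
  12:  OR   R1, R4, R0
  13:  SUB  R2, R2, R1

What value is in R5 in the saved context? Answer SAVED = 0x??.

after  0: R0=0xe7 R1=0x6a R2=0x1b R3=0x05 R4=0x6e R5=0xe5  N=0 Z=0
after  1: R0=0xe7 R1=0x1f R2=0x1b R3=0x05 R4=0x6e R5=0xe5  N=0 Z=0
after  2: R0=0xe7 R1=0x1f R2=0xcc R3=0x05 R4=0x6e R5=0xe5  N=1 Z=0
after  3: R0=0xe7 R1=0x1f R2=0xcc R3=0x05 R4=0x6e R5=0x53  N=0 Z=0
after  4: R0=0xe7 R1=0x1f R2=0x1f R3=0x05 R4=0x6e R5=0x53  N=0 Z=0
after  5: R0=0x6c R1=0x1f R2=0x1f R3=0x05 R4=0x6e R5=0x53  N=0 Z=0
after  6: R0=0x6c R1=0x1f R2=0x1f R3=0x6b R4=0x6e R5=0x53  N=0 Z=0
after  7: R0=0x6c R1=0x1f R2=0x1f R3=0x6b R4=0x6b R5=0x53  N=0 Z=0
after  8: R0=0x6c R1=0x1f R2=0x1f R3=0x6b R4=0x8a R5=0x53  N=1 Z=0
after  9: R0=0x6c R1=0x1f R2=0x73 R3=0x6b R4=0x8a R5=0x53  N=0 Z=0
after 10: R0=0x6c R1=0xcc R2=0x73 R3=0x6b R4=0x8a R5=0x53  N=1 Z=0
-- IRQ taken; context saved, return-PC = 11 --

SAVED = 0x53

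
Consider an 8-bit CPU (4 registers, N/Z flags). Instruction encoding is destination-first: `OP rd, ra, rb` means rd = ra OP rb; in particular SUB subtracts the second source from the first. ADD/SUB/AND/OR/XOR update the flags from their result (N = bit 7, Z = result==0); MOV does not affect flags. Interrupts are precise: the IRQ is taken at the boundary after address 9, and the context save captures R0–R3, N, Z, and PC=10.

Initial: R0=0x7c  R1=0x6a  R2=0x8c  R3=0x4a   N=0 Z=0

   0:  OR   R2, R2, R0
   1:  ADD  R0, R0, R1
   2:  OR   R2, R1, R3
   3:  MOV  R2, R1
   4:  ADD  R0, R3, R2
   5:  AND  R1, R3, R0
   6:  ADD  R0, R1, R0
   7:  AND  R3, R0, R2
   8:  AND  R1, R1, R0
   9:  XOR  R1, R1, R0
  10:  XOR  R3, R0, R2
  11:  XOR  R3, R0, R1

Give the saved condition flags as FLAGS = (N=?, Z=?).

after  0: R0=0x7c R1=0x6a R2=0xfc R3=0x4a  N=1 Z=0
after  1: R0=0xe6 R1=0x6a R2=0xfc R3=0x4a  N=1 Z=0
after  2: R0=0xe6 R1=0x6a R2=0x6a R3=0x4a  N=0 Z=0
after  3: R0=0xe6 R1=0x6a R2=0x6a R3=0x4a  N=0 Z=0
after  4: R0=0xb4 R1=0x6a R2=0x6a R3=0x4a  N=1 Z=0
after  5: R0=0xb4 R1=0x00 R2=0x6a R3=0x4a  N=0 Z=1
after  6: R0=0xb4 R1=0x00 R2=0x6a R3=0x4a  N=1 Z=0
after  7: R0=0xb4 R1=0x00 R2=0x6a R3=0x20  N=0 Z=0
after  8: R0=0xb4 R1=0x00 R2=0x6a R3=0x20  N=0 Z=1
after  9: R0=0xb4 R1=0xb4 R2=0x6a R3=0x20  N=1 Z=0
-- IRQ taken; context saved, return-PC = 10 --

FLAGS = (N=1, Z=0)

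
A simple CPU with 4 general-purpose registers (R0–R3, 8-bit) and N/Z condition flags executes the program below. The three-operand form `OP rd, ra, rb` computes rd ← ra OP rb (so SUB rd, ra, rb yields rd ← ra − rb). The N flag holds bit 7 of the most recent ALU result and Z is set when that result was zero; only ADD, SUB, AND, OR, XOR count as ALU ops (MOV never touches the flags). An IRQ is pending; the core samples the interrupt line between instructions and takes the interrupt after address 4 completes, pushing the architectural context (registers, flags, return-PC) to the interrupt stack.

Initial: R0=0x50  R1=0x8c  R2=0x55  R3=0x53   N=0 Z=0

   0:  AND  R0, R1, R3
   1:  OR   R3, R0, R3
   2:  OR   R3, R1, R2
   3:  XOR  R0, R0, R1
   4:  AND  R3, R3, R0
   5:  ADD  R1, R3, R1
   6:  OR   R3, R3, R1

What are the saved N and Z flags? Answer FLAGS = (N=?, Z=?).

FLAGS = (N=1, Z=0)

after  0: R0=0x00 R1=0x8c R2=0x55 R3=0x53  N=0 Z=1
after  1: R0=0x00 R1=0x8c R2=0x55 R3=0x53  N=0 Z=0
after  2: R0=0x00 R1=0x8c R2=0x55 R3=0xdd  N=1 Z=0
after  3: R0=0x8c R1=0x8c R2=0x55 R3=0xdd  N=1 Z=0
after  4: R0=0x8c R1=0x8c R2=0x55 R3=0x8c  N=1 Z=0
-- IRQ taken; context saved, return-PC = 5 --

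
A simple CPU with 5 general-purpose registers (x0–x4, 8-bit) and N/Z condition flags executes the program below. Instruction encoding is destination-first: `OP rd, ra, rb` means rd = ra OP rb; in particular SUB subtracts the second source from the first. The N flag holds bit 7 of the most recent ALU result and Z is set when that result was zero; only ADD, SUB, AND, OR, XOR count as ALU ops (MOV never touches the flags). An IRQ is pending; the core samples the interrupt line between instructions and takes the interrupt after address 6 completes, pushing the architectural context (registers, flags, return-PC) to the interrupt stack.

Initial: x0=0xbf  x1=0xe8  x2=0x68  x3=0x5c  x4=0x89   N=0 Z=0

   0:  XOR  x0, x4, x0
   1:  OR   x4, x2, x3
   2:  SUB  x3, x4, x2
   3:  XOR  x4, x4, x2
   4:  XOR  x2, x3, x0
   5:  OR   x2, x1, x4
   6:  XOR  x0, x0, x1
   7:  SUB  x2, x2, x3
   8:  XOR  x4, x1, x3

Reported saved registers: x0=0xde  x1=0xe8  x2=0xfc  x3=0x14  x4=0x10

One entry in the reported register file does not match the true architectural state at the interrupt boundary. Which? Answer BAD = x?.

BAD = x4

after  0: x0=0x36 x1=0xe8 x2=0x68 x3=0x5c x4=0x89  N=0 Z=0
after  1: x0=0x36 x1=0xe8 x2=0x68 x3=0x5c x4=0x7c  N=0 Z=0
after  2: x0=0x36 x1=0xe8 x2=0x68 x3=0x14 x4=0x7c  N=0 Z=0
after  3: x0=0x36 x1=0xe8 x2=0x68 x3=0x14 x4=0x14  N=0 Z=0
after  4: x0=0x36 x1=0xe8 x2=0x22 x3=0x14 x4=0x14  N=0 Z=0
after  5: x0=0x36 x1=0xe8 x2=0xfc x3=0x14 x4=0x14  N=1 Z=0
after  6: x0=0xde x1=0xe8 x2=0xfc x3=0x14 x4=0x14  N=1 Z=0
-- IRQ taken; context saved, return-PC = 7 --
mismatch: x4: reported 0x10 vs actual 0x14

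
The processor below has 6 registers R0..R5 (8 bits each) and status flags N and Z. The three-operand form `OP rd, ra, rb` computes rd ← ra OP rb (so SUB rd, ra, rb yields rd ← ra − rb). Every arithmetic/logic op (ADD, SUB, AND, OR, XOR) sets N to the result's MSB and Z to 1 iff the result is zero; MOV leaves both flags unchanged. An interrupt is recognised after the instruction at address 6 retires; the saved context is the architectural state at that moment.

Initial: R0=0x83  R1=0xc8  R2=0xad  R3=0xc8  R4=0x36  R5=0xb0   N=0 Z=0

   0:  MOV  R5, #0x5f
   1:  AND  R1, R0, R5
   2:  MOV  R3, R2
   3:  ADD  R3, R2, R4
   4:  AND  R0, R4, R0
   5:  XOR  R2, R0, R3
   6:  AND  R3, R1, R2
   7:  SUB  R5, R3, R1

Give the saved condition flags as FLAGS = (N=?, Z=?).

after  0: R0=0x83 R1=0xc8 R2=0xad R3=0xc8 R4=0x36 R5=0x5f  N=0 Z=0
after  1: R0=0x83 R1=0x03 R2=0xad R3=0xc8 R4=0x36 R5=0x5f  N=0 Z=0
after  2: R0=0x83 R1=0x03 R2=0xad R3=0xad R4=0x36 R5=0x5f  N=0 Z=0
after  3: R0=0x83 R1=0x03 R2=0xad R3=0xe3 R4=0x36 R5=0x5f  N=1 Z=0
after  4: R0=0x02 R1=0x03 R2=0xad R3=0xe3 R4=0x36 R5=0x5f  N=0 Z=0
after  5: R0=0x02 R1=0x03 R2=0xe1 R3=0xe3 R4=0x36 R5=0x5f  N=1 Z=0
after  6: R0=0x02 R1=0x03 R2=0xe1 R3=0x01 R4=0x36 R5=0x5f  N=0 Z=0
-- IRQ taken; context saved, return-PC = 7 --

FLAGS = (N=0, Z=0)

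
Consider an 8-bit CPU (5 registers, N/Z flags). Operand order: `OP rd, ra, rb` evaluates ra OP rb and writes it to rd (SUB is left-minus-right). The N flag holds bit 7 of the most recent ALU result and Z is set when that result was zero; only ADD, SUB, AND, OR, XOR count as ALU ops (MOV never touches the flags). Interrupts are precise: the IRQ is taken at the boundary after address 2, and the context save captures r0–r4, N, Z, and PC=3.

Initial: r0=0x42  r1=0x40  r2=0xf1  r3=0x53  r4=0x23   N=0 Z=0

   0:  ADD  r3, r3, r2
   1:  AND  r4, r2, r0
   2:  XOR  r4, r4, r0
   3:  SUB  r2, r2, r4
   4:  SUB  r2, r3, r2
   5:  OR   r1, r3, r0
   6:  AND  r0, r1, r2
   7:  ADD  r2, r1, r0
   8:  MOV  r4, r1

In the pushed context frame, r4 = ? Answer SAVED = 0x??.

after  0: r0=0x42 r1=0x40 r2=0xf1 r3=0x44 r4=0x23  N=0 Z=0
after  1: r0=0x42 r1=0x40 r2=0xf1 r3=0x44 r4=0x40  N=0 Z=0
after  2: r0=0x42 r1=0x40 r2=0xf1 r3=0x44 r4=0x02  N=0 Z=0
-- IRQ taken; context saved, return-PC = 3 --

SAVED = 0x02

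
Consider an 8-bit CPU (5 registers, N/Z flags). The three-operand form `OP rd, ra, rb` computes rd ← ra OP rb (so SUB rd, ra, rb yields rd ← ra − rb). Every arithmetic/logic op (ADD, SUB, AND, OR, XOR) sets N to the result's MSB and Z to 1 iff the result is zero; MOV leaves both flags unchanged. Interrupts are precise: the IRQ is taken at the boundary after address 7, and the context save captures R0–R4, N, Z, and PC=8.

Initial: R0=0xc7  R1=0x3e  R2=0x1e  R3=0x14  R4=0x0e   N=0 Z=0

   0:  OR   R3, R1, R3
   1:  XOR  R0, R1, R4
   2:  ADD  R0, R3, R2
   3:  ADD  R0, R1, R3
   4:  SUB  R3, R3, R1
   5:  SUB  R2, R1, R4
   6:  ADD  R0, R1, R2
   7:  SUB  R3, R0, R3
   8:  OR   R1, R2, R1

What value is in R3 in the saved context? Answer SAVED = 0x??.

after  0: R0=0xc7 R1=0x3e R2=0x1e R3=0x3e R4=0x0e  N=0 Z=0
after  1: R0=0x30 R1=0x3e R2=0x1e R3=0x3e R4=0x0e  N=0 Z=0
after  2: R0=0x5c R1=0x3e R2=0x1e R3=0x3e R4=0x0e  N=0 Z=0
after  3: R0=0x7c R1=0x3e R2=0x1e R3=0x3e R4=0x0e  N=0 Z=0
after  4: R0=0x7c R1=0x3e R2=0x1e R3=0x00 R4=0x0e  N=0 Z=1
after  5: R0=0x7c R1=0x3e R2=0x30 R3=0x00 R4=0x0e  N=0 Z=0
after  6: R0=0x6e R1=0x3e R2=0x30 R3=0x00 R4=0x0e  N=0 Z=0
after  7: R0=0x6e R1=0x3e R2=0x30 R3=0x6e R4=0x0e  N=0 Z=0
-- IRQ taken; context saved, return-PC = 8 --

SAVED = 0x6e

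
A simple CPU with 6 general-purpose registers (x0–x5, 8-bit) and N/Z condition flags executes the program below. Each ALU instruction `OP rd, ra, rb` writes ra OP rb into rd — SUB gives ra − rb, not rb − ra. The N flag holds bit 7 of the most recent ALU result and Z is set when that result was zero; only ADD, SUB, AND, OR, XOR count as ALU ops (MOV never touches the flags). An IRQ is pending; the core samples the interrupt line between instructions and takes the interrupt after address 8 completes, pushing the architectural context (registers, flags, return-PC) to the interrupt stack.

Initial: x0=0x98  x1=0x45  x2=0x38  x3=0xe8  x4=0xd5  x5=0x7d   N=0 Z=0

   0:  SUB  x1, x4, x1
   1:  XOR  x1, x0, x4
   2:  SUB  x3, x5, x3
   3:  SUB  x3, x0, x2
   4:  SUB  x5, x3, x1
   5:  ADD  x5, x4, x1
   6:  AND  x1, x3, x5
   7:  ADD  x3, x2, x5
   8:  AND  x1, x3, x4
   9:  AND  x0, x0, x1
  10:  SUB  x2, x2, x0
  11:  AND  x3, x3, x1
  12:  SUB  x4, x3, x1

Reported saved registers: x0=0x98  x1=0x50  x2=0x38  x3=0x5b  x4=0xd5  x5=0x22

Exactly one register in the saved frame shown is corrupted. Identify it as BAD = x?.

BAD = x3

after  0: x0=0x98 x1=0x90 x2=0x38 x3=0xe8 x4=0xd5 x5=0x7d  N=1 Z=0
after  1: x0=0x98 x1=0x4d x2=0x38 x3=0xe8 x4=0xd5 x5=0x7d  N=0 Z=0
after  2: x0=0x98 x1=0x4d x2=0x38 x3=0x95 x4=0xd5 x5=0x7d  N=1 Z=0
after  3: x0=0x98 x1=0x4d x2=0x38 x3=0x60 x4=0xd5 x5=0x7d  N=0 Z=0
after  4: x0=0x98 x1=0x4d x2=0x38 x3=0x60 x4=0xd5 x5=0x13  N=0 Z=0
after  5: x0=0x98 x1=0x4d x2=0x38 x3=0x60 x4=0xd5 x5=0x22  N=0 Z=0
after  6: x0=0x98 x1=0x20 x2=0x38 x3=0x60 x4=0xd5 x5=0x22  N=0 Z=0
after  7: x0=0x98 x1=0x20 x2=0x38 x3=0x5a x4=0xd5 x5=0x22  N=0 Z=0
after  8: x0=0x98 x1=0x50 x2=0x38 x3=0x5a x4=0xd5 x5=0x22  N=0 Z=0
-- IRQ taken; context saved, return-PC = 9 --
mismatch: x3: reported 0x5b vs actual 0x5a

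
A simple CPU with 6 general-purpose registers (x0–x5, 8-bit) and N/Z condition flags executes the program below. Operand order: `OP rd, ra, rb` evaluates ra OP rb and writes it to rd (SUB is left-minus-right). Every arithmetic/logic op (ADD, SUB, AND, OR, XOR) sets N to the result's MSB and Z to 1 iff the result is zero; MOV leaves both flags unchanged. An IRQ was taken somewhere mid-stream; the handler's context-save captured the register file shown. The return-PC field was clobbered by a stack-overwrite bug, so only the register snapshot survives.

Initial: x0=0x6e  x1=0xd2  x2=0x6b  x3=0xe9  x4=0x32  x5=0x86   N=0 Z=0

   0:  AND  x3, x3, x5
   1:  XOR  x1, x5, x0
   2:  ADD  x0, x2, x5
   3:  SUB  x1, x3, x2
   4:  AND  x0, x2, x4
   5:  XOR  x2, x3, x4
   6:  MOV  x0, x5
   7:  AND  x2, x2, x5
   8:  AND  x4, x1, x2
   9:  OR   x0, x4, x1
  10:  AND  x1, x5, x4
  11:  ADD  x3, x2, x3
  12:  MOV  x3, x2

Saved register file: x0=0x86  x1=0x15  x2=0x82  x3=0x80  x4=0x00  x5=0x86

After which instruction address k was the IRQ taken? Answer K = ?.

after  0: x0=0x6e x1=0xd2 x2=0x6b x3=0x80 x4=0x32 x5=0x86  N=1 Z=0
after  1: x0=0x6e x1=0xe8 x2=0x6b x3=0x80 x4=0x32 x5=0x86  N=1 Z=0
after  2: x0=0xf1 x1=0xe8 x2=0x6b x3=0x80 x4=0x32 x5=0x86  N=1 Z=0
after  3: x0=0xf1 x1=0x15 x2=0x6b x3=0x80 x4=0x32 x5=0x86  N=0 Z=0
after  4: x0=0x22 x1=0x15 x2=0x6b x3=0x80 x4=0x32 x5=0x86  N=0 Z=0
after  5: x0=0x22 x1=0x15 x2=0xb2 x3=0x80 x4=0x32 x5=0x86  N=1 Z=0
after  6: x0=0x86 x1=0x15 x2=0xb2 x3=0x80 x4=0x32 x5=0x86  N=1 Z=0
after  7: x0=0x86 x1=0x15 x2=0x82 x3=0x80 x4=0x32 x5=0x86  N=1 Z=0
after  8: x0=0x86 x1=0x15 x2=0x82 x3=0x80 x4=0x00 x5=0x86  N=0 Z=1
-- IRQ taken; context saved, return-PC = 9 --

K = 8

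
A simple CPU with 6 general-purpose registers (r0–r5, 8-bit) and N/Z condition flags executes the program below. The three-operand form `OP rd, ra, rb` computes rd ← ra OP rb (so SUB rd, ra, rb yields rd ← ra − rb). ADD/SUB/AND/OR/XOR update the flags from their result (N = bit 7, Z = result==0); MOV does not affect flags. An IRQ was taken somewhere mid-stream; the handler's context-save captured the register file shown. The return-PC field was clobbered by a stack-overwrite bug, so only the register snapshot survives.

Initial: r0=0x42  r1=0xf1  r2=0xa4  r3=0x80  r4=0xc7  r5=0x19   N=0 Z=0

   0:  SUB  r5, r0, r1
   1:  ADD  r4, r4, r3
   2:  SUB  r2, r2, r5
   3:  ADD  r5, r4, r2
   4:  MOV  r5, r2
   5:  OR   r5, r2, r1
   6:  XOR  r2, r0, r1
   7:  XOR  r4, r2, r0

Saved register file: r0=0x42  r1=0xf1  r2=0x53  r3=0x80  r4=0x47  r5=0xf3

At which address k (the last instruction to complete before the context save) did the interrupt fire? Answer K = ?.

K = 5

after  0: r0=0x42 r1=0xf1 r2=0xa4 r3=0x80 r4=0xc7 r5=0x51  N=0 Z=0
after  1: r0=0x42 r1=0xf1 r2=0xa4 r3=0x80 r4=0x47 r5=0x51  N=0 Z=0
after  2: r0=0x42 r1=0xf1 r2=0x53 r3=0x80 r4=0x47 r5=0x51  N=0 Z=0
after  3: r0=0x42 r1=0xf1 r2=0x53 r3=0x80 r4=0x47 r5=0x9a  N=1 Z=0
after  4: r0=0x42 r1=0xf1 r2=0x53 r3=0x80 r4=0x47 r5=0x53  N=1 Z=0
after  5: r0=0x42 r1=0xf1 r2=0x53 r3=0x80 r4=0x47 r5=0xf3  N=1 Z=0
-- IRQ taken; context saved, return-PC = 6 --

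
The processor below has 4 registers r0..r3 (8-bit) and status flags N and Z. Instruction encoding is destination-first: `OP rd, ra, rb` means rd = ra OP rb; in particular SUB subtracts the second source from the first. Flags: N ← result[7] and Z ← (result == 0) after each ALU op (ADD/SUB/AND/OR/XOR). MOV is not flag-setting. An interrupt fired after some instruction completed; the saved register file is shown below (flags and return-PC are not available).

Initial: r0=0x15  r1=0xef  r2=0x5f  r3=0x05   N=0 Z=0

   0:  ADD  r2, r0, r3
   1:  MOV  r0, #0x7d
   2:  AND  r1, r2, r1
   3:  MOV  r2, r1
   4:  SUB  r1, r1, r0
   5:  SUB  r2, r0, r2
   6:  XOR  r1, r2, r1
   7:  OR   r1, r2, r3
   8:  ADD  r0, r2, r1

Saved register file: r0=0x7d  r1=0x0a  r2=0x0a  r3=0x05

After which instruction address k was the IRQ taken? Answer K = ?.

K = 3

after  0: r0=0x15 r1=0xef r2=0x1a r3=0x05  N=0 Z=0
after  1: r0=0x7d r1=0xef r2=0x1a r3=0x05  N=0 Z=0
after  2: r0=0x7d r1=0x0a r2=0x1a r3=0x05  N=0 Z=0
after  3: r0=0x7d r1=0x0a r2=0x0a r3=0x05  N=0 Z=0
-- IRQ taken; context saved, return-PC = 4 --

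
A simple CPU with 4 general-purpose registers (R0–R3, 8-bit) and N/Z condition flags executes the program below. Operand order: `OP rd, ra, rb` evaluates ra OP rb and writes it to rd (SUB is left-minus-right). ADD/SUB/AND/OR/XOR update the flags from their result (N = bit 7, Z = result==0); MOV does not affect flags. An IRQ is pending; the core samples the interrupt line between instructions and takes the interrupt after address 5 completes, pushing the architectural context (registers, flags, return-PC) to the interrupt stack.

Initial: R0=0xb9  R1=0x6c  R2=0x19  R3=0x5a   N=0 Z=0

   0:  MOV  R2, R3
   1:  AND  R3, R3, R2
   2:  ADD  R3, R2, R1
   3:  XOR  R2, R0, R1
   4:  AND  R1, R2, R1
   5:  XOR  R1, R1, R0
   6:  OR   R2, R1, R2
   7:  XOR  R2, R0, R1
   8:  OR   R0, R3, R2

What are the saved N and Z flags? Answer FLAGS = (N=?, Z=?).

after  0: R0=0xb9 R1=0x6c R2=0x5a R3=0x5a  N=0 Z=0
after  1: R0=0xb9 R1=0x6c R2=0x5a R3=0x5a  N=0 Z=0
after  2: R0=0xb9 R1=0x6c R2=0x5a R3=0xc6  N=1 Z=0
after  3: R0=0xb9 R1=0x6c R2=0xd5 R3=0xc6  N=1 Z=0
after  4: R0=0xb9 R1=0x44 R2=0xd5 R3=0xc6  N=0 Z=0
after  5: R0=0xb9 R1=0xfd R2=0xd5 R3=0xc6  N=1 Z=0
-- IRQ taken; context saved, return-PC = 6 --

FLAGS = (N=1, Z=0)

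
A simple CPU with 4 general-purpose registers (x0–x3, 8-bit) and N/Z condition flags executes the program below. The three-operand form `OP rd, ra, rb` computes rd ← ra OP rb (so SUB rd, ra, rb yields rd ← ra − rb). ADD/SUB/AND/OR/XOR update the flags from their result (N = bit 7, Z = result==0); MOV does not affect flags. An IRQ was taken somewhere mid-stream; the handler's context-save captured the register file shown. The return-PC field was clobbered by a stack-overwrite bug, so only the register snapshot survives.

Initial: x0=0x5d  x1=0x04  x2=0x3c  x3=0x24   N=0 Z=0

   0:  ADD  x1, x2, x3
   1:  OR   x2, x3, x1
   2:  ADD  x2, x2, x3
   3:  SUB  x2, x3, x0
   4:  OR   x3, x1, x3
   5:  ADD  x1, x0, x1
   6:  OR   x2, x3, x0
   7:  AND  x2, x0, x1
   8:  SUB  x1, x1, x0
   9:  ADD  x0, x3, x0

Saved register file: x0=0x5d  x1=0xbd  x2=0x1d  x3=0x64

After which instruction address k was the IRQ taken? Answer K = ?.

K = 7

after  0: x0=0x5d x1=0x60 x2=0x3c x3=0x24  N=0 Z=0
after  1: x0=0x5d x1=0x60 x2=0x64 x3=0x24  N=0 Z=0
after  2: x0=0x5d x1=0x60 x2=0x88 x3=0x24  N=1 Z=0
after  3: x0=0x5d x1=0x60 x2=0xc7 x3=0x24  N=1 Z=0
after  4: x0=0x5d x1=0x60 x2=0xc7 x3=0x64  N=0 Z=0
after  5: x0=0x5d x1=0xbd x2=0xc7 x3=0x64  N=1 Z=0
after  6: x0=0x5d x1=0xbd x2=0x7d x3=0x64  N=0 Z=0
after  7: x0=0x5d x1=0xbd x2=0x1d x3=0x64  N=0 Z=0
-- IRQ taken; context saved, return-PC = 8 --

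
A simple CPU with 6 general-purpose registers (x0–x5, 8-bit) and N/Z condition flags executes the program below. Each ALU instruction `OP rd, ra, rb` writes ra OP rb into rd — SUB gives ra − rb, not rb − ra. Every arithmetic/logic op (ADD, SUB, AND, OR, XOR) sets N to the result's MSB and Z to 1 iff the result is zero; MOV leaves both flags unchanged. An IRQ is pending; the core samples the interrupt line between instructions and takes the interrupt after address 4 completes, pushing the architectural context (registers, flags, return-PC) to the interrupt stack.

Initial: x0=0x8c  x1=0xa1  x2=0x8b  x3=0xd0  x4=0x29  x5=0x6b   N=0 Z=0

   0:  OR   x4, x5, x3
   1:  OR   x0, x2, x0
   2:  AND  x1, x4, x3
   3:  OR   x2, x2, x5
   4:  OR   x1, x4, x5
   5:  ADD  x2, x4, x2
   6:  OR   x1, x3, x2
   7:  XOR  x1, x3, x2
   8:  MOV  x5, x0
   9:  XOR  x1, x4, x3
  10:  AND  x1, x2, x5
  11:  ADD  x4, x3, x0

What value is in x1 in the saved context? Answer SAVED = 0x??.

after  0: x0=0x8c x1=0xa1 x2=0x8b x3=0xd0 x4=0xfb x5=0x6b  N=1 Z=0
after  1: x0=0x8f x1=0xa1 x2=0x8b x3=0xd0 x4=0xfb x5=0x6b  N=1 Z=0
after  2: x0=0x8f x1=0xd0 x2=0x8b x3=0xd0 x4=0xfb x5=0x6b  N=1 Z=0
after  3: x0=0x8f x1=0xd0 x2=0xeb x3=0xd0 x4=0xfb x5=0x6b  N=1 Z=0
after  4: x0=0x8f x1=0xfb x2=0xeb x3=0xd0 x4=0xfb x5=0x6b  N=1 Z=0
-- IRQ taken; context saved, return-PC = 5 --

SAVED = 0xfb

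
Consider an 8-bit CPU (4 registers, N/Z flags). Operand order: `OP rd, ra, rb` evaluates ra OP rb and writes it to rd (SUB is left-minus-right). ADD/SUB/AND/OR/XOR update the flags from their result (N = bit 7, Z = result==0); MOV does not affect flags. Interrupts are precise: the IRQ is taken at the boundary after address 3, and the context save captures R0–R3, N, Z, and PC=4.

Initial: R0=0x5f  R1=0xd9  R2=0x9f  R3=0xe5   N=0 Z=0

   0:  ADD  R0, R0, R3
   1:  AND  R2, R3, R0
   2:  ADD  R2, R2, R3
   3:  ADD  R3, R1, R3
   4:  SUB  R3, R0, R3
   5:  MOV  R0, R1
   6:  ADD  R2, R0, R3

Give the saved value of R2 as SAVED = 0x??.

SAVED = 0x29

after  0: R0=0x44 R1=0xd9 R2=0x9f R3=0xe5  N=0 Z=0
after  1: R0=0x44 R1=0xd9 R2=0x44 R3=0xe5  N=0 Z=0
after  2: R0=0x44 R1=0xd9 R2=0x29 R3=0xe5  N=0 Z=0
after  3: R0=0x44 R1=0xd9 R2=0x29 R3=0xbe  N=1 Z=0
-- IRQ taken; context saved, return-PC = 4 --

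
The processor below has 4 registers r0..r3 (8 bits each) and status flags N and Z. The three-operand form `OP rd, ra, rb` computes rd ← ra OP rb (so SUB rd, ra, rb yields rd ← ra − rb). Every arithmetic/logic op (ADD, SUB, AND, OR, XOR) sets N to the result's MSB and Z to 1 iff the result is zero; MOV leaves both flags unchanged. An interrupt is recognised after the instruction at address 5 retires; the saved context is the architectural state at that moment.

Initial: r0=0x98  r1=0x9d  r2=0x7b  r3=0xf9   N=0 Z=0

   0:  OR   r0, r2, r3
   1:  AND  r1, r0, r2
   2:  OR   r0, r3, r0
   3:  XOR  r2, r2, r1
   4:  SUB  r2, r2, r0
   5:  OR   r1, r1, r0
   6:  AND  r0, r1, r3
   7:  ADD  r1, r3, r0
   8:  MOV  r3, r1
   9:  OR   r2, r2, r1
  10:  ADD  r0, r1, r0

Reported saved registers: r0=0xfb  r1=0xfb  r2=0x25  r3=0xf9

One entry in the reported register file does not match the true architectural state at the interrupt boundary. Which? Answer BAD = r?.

after  0: r0=0xfb r1=0x9d r2=0x7b r3=0xf9  N=1 Z=0
after  1: r0=0xfb r1=0x7b r2=0x7b r3=0xf9  N=0 Z=0
after  2: r0=0xfb r1=0x7b r2=0x7b r3=0xf9  N=1 Z=0
after  3: r0=0xfb r1=0x7b r2=0x00 r3=0xf9  N=0 Z=1
after  4: r0=0xfb r1=0x7b r2=0x05 r3=0xf9  N=0 Z=0
after  5: r0=0xfb r1=0xfb r2=0x05 r3=0xf9  N=1 Z=0
-- IRQ taken; context saved, return-PC = 6 --
mismatch: r2: reported 0x25 vs actual 0x05

BAD = r2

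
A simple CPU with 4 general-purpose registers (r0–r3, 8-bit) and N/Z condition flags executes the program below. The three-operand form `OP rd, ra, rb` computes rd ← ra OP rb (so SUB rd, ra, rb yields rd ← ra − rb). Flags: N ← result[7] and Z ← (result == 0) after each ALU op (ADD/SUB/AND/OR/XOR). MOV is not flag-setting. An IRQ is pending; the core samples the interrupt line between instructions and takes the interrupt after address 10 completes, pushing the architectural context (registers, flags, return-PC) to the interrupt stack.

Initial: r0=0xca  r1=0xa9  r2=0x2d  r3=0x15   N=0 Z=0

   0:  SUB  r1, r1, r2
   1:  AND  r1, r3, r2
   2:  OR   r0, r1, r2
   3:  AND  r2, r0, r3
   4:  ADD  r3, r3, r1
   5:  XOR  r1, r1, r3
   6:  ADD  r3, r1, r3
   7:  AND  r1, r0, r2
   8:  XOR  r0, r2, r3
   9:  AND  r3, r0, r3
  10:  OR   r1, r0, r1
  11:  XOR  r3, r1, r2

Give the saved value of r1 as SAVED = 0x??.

after  0: r0=0xca r1=0x7c r2=0x2d r3=0x15  N=0 Z=0
after  1: r0=0xca r1=0x05 r2=0x2d r3=0x15  N=0 Z=0
after  2: r0=0x2d r1=0x05 r2=0x2d r3=0x15  N=0 Z=0
after  3: r0=0x2d r1=0x05 r2=0x05 r3=0x15  N=0 Z=0
after  4: r0=0x2d r1=0x05 r2=0x05 r3=0x1a  N=0 Z=0
after  5: r0=0x2d r1=0x1f r2=0x05 r3=0x1a  N=0 Z=0
after  6: r0=0x2d r1=0x1f r2=0x05 r3=0x39  N=0 Z=0
after  7: r0=0x2d r1=0x05 r2=0x05 r3=0x39  N=0 Z=0
after  8: r0=0x3c r1=0x05 r2=0x05 r3=0x39  N=0 Z=0
after  9: r0=0x3c r1=0x05 r2=0x05 r3=0x38  N=0 Z=0
after 10: r0=0x3c r1=0x3d r2=0x05 r3=0x38  N=0 Z=0
-- IRQ taken; context saved, return-PC = 11 --

SAVED = 0x3d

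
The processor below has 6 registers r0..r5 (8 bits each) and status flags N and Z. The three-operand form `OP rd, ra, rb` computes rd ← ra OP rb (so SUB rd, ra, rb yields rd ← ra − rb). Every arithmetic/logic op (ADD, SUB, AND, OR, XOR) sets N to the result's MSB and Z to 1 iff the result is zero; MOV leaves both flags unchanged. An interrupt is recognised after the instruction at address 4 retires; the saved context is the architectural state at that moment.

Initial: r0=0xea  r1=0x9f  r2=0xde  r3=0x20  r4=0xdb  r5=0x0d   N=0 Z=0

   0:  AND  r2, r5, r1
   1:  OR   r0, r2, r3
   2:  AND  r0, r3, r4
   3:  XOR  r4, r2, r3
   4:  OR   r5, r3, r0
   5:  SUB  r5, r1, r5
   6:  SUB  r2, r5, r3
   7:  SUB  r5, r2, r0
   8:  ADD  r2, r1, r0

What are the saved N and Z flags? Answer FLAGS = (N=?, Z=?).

FLAGS = (N=0, Z=0)

after  0: r0=0xea r1=0x9f r2=0x0d r3=0x20 r4=0xdb r5=0x0d  N=0 Z=0
after  1: r0=0x2d r1=0x9f r2=0x0d r3=0x20 r4=0xdb r5=0x0d  N=0 Z=0
after  2: r0=0x00 r1=0x9f r2=0x0d r3=0x20 r4=0xdb r5=0x0d  N=0 Z=1
after  3: r0=0x00 r1=0x9f r2=0x0d r3=0x20 r4=0x2d r5=0x0d  N=0 Z=0
after  4: r0=0x00 r1=0x9f r2=0x0d r3=0x20 r4=0x2d r5=0x20  N=0 Z=0
-- IRQ taken; context saved, return-PC = 5 --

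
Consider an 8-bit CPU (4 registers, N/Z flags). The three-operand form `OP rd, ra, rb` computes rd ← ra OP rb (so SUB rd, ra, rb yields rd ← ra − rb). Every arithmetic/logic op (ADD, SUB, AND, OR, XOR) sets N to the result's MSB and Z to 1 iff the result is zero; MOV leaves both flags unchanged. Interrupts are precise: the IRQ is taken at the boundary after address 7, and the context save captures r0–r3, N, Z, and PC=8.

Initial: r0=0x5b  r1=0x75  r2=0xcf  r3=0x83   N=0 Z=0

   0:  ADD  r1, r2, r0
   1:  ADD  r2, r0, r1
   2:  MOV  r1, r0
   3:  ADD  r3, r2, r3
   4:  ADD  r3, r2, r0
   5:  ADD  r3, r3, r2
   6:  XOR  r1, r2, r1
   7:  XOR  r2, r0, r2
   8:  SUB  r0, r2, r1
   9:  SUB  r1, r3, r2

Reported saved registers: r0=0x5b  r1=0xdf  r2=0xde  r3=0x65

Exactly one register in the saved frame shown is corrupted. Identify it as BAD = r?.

after  0: r0=0x5b r1=0x2a r2=0xcf r3=0x83  N=0 Z=0
after  1: r0=0x5b r1=0x2a r2=0x85 r3=0x83  N=1 Z=0
after  2: r0=0x5b r1=0x5b r2=0x85 r3=0x83  N=1 Z=0
after  3: r0=0x5b r1=0x5b r2=0x85 r3=0x08  N=0 Z=0
after  4: r0=0x5b r1=0x5b r2=0x85 r3=0xe0  N=1 Z=0
after  5: r0=0x5b r1=0x5b r2=0x85 r3=0x65  N=0 Z=0
after  6: r0=0x5b r1=0xde r2=0x85 r3=0x65  N=1 Z=0
after  7: r0=0x5b r1=0xde r2=0xde r3=0x65  N=1 Z=0
-- IRQ taken; context saved, return-PC = 8 --
mismatch: r1: reported 0xdf vs actual 0xde

BAD = r1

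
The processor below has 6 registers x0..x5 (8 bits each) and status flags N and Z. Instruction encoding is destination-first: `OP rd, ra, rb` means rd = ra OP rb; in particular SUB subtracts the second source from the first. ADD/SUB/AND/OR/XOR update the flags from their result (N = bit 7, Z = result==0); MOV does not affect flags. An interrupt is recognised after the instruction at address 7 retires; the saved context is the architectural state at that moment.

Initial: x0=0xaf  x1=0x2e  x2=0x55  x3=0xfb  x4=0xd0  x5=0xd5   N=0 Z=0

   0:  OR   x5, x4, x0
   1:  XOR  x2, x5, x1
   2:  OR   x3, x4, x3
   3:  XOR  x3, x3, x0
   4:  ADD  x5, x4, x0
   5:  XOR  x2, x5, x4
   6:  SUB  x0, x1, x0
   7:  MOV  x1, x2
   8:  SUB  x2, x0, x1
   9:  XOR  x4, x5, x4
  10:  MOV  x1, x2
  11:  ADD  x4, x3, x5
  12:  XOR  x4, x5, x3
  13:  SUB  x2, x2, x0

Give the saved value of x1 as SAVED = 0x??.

SAVED = 0xaf

after  0: x0=0xaf x1=0x2e x2=0x55 x3=0xfb x4=0xd0 x5=0xff  N=1 Z=0
after  1: x0=0xaf x1=0x2e x2=0xd1 x3=0xfb x4=0xd0 x5=0xff  N=1 Z=0
after  2: x0=0xaf x1=0x2e x2=0xd1 x3=0xfb x4=0xd0 x5=0xff  N=1 Z=0
after  3: x0=0xaf x1=0x2e x2=0xd1 x3=0x54 x4=0xd0 x5=0xff  N=0 Z=0
after  4: x0=0xaf x1=0x2e x2=0xd1 x3=0x54 x4=0xd0 x5=0x7f  N=0 Z=0
after  5: x0=0xaf x1=0x2e x2=0xaf x3=0x54 x4=0xd0 x5=0x7f  N=1 Z=0
after  6: x0=0x7f x1=0x2e x2=0xaf x3=0x54 x4=0xd0 x5=0x7f  N=0 Z=0
after  7: x0=0x7f x1=0xaf x2=0xaf x3=0x54 x4=0xd0 x5=0x7f  N=0 Z=0
-- IRQ taken; context saved, return-PC = 8 --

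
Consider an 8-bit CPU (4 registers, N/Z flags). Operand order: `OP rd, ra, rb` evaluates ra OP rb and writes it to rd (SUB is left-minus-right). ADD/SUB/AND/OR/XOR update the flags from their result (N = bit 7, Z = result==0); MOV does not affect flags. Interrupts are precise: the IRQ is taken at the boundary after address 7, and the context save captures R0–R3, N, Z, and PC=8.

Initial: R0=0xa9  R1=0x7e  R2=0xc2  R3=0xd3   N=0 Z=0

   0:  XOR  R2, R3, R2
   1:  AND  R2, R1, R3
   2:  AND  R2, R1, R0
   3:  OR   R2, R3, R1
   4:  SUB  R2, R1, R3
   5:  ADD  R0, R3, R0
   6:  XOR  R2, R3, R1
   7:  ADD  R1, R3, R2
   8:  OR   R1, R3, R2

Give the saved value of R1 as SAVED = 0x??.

SAVED = 0x80

after  0: R0=0xa9 R1=0x7e R2=0x11 R3=0xd3  N=0 Z=0
after  1: R0=0xa9 R1=0x7e R2=0x52 R3=0xd3  N=0 Z=0
after  2: R0=0xa9 R1=0x7e R2=0x28 R3=0xd3  N=0 Z=0
after  3: R0=0xa9 R1=0x7e R2=0xff R3=0xd3  N=1 Z=0
after  4: R0=0xa9 R1=0x7e R2=0xab R3=0xd3  N=1 Z=0
after  5: R0=0x7c R1=0x7e R2=0xab R3=0xd3  N=0 Z=0
after  6: R0=0x7c R1=0x7e R2=0xad R3=0xd3  N=1 Z=0
after  7: R0=0x7c R1=0x80 R2=0xad R3=0xd3  N=1 Z=0
-- IRQ taken; context saved, return-PC = 8 --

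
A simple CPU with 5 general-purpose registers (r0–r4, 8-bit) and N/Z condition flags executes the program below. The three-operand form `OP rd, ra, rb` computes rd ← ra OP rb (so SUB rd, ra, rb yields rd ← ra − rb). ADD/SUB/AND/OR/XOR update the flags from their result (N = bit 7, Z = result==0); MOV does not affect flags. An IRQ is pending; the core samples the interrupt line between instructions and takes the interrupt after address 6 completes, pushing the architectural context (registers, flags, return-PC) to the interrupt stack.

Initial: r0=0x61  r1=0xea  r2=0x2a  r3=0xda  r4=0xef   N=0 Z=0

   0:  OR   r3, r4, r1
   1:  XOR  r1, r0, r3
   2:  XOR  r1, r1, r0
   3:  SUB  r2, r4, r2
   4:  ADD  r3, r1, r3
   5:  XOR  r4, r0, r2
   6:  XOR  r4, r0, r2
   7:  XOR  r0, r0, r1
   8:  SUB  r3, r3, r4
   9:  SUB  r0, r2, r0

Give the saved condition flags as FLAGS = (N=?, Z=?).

FLAGS = (N=1, Z=0)

after  0: r0=0x61 r1=0xea r2=0x2a r3=0xef r4=0xef  N=1 Z=0
after  1: r0=0x61 r1=0x8e r2=0x2a r3=0xef r4=0xef  N=1 Z=0
after  2: r0=0x61 r1=0xef r2=0x2a r3=0xef r4=0xef  N=1 Z=0
after  3: r0=0x61 r1=0xef r2=0xc5 r3=0xef r4=0xef  N=1 Z=0
after  4: r0=0x61 r1=0xef r2=0xc5 r3=0xde r4=0xef  N=1 Z=0
after  5: r0=0x61 r1=0xef r2=0xc5 r3=0xde r4=0xa4  N=1 Z=0
after  6: r0=0x61 r1=0xef r2=0xc5 r3=0xde r4=0xa4  N=1 Z=0
-- IRQ taken; context saved, return-PC = 7 --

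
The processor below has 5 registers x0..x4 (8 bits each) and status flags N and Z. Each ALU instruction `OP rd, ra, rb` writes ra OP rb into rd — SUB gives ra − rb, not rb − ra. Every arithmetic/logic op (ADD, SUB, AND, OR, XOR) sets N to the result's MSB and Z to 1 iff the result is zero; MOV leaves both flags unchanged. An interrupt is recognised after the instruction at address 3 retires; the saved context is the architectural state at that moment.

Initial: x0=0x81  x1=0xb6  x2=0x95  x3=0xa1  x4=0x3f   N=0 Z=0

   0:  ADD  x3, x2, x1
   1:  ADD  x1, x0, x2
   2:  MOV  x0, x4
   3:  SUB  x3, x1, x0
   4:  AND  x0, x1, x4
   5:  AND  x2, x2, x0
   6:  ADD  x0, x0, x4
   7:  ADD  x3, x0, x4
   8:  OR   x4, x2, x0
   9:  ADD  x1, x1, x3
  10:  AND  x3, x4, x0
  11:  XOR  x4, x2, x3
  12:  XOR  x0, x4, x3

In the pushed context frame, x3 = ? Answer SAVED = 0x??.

SAVED = 0xd7

after  0: x0=0x81 x1=0xb6 x2=0x95 x3=0x4b x4=0x3f  N=0 Z=0
after  1: x0=0x81 x1=0x16 x2=0x95 x3=0x4b x4=0x3f  N=0 Z=0
after  2: x0=0x3f x1=0x16 x2=0x95 x3=0x4b x4=0x3f  N=0 Z=0
after  3: x0=0x3f x1=0x16 x2=0x95 x3=0xd7 x4=0x3f  N=1 Z=0
-- IRQ taken; context saved, return-PC = 4 --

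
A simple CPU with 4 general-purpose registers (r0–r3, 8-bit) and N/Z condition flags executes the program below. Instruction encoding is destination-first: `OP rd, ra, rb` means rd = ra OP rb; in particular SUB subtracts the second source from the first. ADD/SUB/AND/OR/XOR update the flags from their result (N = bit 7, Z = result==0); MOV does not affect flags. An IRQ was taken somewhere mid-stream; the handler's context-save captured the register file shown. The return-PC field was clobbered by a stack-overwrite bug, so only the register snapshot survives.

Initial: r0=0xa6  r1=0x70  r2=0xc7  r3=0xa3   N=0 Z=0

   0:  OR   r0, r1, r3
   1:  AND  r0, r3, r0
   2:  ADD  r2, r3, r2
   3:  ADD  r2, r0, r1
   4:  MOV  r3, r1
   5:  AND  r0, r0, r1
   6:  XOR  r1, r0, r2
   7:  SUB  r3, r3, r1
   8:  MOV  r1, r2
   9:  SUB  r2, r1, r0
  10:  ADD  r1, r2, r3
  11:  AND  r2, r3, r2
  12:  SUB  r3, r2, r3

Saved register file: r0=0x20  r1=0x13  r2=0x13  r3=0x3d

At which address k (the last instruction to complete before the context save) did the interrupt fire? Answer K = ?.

K = 8

after  0: r0=0xf3 r1=0x70 r2=0xc7 r3=0xa3  N=1 Z=0
after  1: r0=0xa3 r1=0x70 r2=0xc7 r3=0xa3  N=1 Z=0
after  2: r0=0xa3 r1=0x70 r2=0x6a r3=0xa3  N=0 Z=0
after  3: r0=0xa3 r1=0x70 r2=0x13 r3=0xa3  N=0 Z=0
after  4: r0=0xa3 r1=0x70 r2=0x13 r3=0x70  N=0 Z=0
after  5: r0=0x20 r1=0x70 r2=0x13 r3=0x70  N=0 Z=0
after  6: r0=0x20 r1=0x33 r2=0x13 r3=0x70  N=0 Z=0
after  7: r0=0x20 r1=0x33 r2=0x13 r3=0x3d  N=0 Z=0
after  8: r0=0x20 r1=0x13 r2=0x13 r3=0x3d  N=0 Z=0
-- IRQ taken; context saved, return-PC = 9 --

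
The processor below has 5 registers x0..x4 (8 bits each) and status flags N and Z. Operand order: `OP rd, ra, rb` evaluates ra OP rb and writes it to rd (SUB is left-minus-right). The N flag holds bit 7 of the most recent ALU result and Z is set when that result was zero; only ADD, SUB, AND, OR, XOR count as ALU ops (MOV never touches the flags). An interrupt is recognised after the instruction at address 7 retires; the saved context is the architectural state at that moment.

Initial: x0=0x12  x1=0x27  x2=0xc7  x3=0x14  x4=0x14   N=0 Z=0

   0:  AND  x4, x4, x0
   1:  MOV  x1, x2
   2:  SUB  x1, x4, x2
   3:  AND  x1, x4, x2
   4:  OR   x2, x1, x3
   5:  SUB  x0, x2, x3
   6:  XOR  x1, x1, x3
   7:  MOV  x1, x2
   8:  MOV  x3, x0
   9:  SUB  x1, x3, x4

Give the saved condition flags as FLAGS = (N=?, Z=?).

FLAGS = (N=0, Z=0)

after  0: x0=0x12 x1=0x27 x2=0xc7 x3=0x14 x4=0x10  N=0 Z=0
after  1: x0=0x12 x1=0xc7 x2=0xc7 x3=0x14 x4=0x10  N=0 Z=0
after  2: x0=0x12 x1=0x49 x2=0xc7 x3=0x14 x4=0x10  N=0 Z=0
after  3: x0=0x12 x1=0x00 x2=0xc7 x3=0x14 x4=0x10  N=0 Z=1
after  4: x0=0x12 x1=0x00 x2=0x14 x3=0x14 x4=0x10  N=0 Z=0
after  5: x0=0x00 x1=0x00 x2=0x14 x3=0x14 x4=0x10  N=0 Z=1
after  6: x0=0x00 x1=0x14 x2=0x14 x3=0x14 x4=0x10  N=0 Z=0
after  7: x0=0x00 x1=0x14 x2=0x14 x3=0x14 x4=0x10  N=0 Z=0
-- IRQ taken; context saved, return-PC = 8 --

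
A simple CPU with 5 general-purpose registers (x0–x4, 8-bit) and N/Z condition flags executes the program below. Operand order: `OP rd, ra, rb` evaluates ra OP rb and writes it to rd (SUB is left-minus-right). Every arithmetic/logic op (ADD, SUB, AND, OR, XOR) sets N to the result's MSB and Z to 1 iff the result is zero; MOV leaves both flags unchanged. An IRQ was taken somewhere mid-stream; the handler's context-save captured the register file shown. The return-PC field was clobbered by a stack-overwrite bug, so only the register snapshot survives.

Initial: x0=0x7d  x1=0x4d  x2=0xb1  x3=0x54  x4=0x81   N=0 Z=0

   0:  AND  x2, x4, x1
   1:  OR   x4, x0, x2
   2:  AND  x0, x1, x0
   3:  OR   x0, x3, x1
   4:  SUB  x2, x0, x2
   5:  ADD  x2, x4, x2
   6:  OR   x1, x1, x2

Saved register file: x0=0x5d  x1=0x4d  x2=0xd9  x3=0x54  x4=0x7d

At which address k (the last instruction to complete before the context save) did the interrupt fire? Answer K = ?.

after  0: x0=0x7d x1=0x4d x2=0x01 x3=0x54 x4=0x81  N=0 Z=0
after  1: x0=0x7d x1=0x4d x2=0x01 x3=0x54 x4=0x7d  N=0 Z=0
after  2: x0=0x4d x1=0x4d x2=0x01 x3=0x54 x4=0x7d  N=0 Z=0
after  3: x0=0x5d x1=0x4d x2=0x01 x3=0x54 x4=0x7d  N=0 Z=0
after  4: x0=0x5d x1=0x4d x2=0x5c x3=0x54 x4=0x7d  N=0 Z=0
after  5: x0=0x5d x1=0x4d x2=0xd9 x3=0x54 x4=0x7d  N=1 Z=0
-- IRQ taken; context saved, return-PC = 6 --

K = 5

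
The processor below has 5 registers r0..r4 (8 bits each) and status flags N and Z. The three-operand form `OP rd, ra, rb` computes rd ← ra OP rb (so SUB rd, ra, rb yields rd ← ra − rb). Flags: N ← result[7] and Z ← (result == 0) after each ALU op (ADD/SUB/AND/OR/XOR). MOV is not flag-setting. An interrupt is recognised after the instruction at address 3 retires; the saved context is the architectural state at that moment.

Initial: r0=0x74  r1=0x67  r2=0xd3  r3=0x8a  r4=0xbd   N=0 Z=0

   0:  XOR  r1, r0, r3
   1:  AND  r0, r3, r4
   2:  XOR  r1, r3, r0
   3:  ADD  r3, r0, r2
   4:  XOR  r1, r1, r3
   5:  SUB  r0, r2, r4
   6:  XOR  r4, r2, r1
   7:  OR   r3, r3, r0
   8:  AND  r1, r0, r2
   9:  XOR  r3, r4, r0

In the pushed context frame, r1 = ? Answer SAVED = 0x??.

after  0: r0=0x74 r1=0xfe r2=0xd3 r3=0x8a r4=0xbd  N=1 Z=0
after  1: r0=0x88 r1=0xfe r2=0xd3 r3=0x8a r4=0xbd  N=1 Z=0
after  2: r0=0x88 r1=0x02 r2=0xd3 r3=0x8a r4=0xbd  N=0 Z=0
after  3: r0=0x88 r1=0x02 r2=0xd3 r3=0x5b r4=0xbd  N=0 Z=0
-- IRQ taken; context saved, return-PC = 4 --

SAVED = 0x02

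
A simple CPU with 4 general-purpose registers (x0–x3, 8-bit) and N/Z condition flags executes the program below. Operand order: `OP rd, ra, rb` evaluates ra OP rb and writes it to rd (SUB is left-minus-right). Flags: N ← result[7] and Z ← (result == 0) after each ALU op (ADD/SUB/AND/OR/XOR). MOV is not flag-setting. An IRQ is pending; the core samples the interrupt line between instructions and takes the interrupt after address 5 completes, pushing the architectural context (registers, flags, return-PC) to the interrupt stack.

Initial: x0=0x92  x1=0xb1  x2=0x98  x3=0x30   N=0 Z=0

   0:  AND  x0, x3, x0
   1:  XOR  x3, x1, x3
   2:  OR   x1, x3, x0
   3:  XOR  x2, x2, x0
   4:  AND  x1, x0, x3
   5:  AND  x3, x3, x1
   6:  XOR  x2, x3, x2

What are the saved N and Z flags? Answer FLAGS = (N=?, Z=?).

after  0: x0=0x10 x1=0xb1 x2=0x98 x3=0x30  N=0 Z=0
after  1: x0=0x10 x1=0xb1 x2=0x98 x3=0x81  N=1 Z=0
after  2: x0=0x10 x1=0x91 x2=0x98 x3=0x81  N=1 Z=0
after  3: x0=0x10 x1=0x91 x2=0x88 x3=0x81  N=1 Z=0
after  4: x0=0x10 x1=0x00 x2=0x88 x3=0x81  N=0 Z=1
after  5: x0=0x10 x1=0x00 x2=0x88 x3=0x00  N=0 Z=1
-- IRQ taken; context saved, return-PC = 6 --

FLAGS = (N=0, Z=1)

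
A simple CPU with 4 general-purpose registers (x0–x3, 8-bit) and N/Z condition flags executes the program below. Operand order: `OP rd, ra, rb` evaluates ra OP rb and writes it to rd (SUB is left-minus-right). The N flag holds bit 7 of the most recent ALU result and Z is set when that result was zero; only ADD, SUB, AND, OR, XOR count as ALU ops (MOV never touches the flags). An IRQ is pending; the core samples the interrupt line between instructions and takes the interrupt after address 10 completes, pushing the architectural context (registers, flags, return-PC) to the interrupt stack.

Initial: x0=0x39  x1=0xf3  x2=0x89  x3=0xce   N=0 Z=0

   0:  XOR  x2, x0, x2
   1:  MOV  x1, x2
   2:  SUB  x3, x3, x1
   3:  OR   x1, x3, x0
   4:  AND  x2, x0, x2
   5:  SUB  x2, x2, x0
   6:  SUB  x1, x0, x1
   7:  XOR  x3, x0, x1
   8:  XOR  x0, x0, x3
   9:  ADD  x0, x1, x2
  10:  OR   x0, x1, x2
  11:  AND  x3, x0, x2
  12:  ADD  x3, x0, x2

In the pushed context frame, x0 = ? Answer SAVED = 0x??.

after  0: x0=0x39 x1=0xf3 x2=0xb0 x3=0xce  N=1 Z=0
after  1: x0=0x39 x1=0xb0 x2=0xb0 x3=0xce  N=1 Z=0
after  2: x0=0x39 x1=0xb0 x2=0xb0 x3=0x1e  N=0 Z=0
after  3: x0=0x39 x1=0x3f x2=0xb0 x3=0x1e  N=0 Z=0
after  4: x0=0x39 x1=0x3f x2=0x30 x3=0x1e  N=0 Z=0
after  5: x0=0x39 x1=0x3f x2=0xf7 x3=0x1e  N=1 Z=0
after  6: x0=0x39 x1=0xfa x2=0xf7 x3=0x1e  N=1 Z=0
after  7: x0=0x39 x1=0xfa x2=0xf7 x3=0xc3  N=1 Z=0
after  8: x0=0xfa x1=0xfa x2=0xf7 x3=0xc3  N=1 Z=0
after  9: x0=0xf1 x1=0xfa x2=0xf7 x3=0xc3  N=1 Z=0
after 10: x0=0xff x1=0xfa x2=0xf7 x3=0xc3  N=1 Z=0
-- IRQ taken; context saved, return-PC = 11 --

SAVED = 0xff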